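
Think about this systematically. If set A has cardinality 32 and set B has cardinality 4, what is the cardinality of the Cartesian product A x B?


The Cartesian product A x B contains all ordered pairs (a, b).
|A x B| = |A| * |B| = 32 * 4 = 128

128


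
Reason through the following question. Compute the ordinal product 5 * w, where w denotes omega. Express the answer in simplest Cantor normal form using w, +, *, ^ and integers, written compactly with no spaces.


Compute 5 * w.
Ordinal * is associative and left-distributive over +, but NOT commutative; for finite n>1, n*w = w but w*n stays w*n.
For finite n>0, n * w = sup{n*k : k<w} = w. So 5 * w = w.
Result = w

w


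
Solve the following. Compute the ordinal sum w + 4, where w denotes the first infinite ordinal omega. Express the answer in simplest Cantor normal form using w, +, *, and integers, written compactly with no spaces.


Compute w + 4.
Ordinal + is associative but NOT commutative; for finite n>0, n + w = w but w + n stays w+n.
w + 4 is already in normal form (a successor ordinal beyond w).
Result = w+4

w+4


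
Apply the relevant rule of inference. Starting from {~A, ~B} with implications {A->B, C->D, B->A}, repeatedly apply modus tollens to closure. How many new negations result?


Initial negated facts: {~A, ~B}
Apply modus tollens to closure:
  (no implication fires)
Final negated: {~A, ~B}
New negations: {(none)}
Count = 0

0


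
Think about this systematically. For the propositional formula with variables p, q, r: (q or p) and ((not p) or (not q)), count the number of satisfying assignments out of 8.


Evaluate all 8 assignments for p, q, r:
p=0, q=0, r=0: 0
p=0, q=0, r=1: 0
p=0, q=1, r=0: 1
p=0, q=1, r=1: 1
p=1, q=0, r=0: 1
p=1, q=0, r=1: 1
p=1, q=1, r=0: 0
p=1, q=1, r=1: 0
Satisfying count = 4

4


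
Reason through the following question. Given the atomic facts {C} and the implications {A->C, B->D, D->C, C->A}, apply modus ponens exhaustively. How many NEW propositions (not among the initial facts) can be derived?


Initial facts: {C}
Apply modus ponens to closure:
  C and C->A  =>  A
Final known: {A, C}
New propositions: {A}
Count = 1

1


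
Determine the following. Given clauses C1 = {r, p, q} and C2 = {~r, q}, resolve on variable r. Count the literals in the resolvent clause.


Remove r from C1 and ~r from C2.
C1 remainder: {p, q}
C2 remainder: {q}
Union (resolvent): {p, q}
Resolvent has 2 literal(s).

2


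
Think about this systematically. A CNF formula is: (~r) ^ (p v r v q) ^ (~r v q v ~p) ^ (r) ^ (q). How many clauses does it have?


A CNF formula is a conjunction of clauses.
Clauses are separated by ^.
Counting the conjuncts: 5 clauses.

5


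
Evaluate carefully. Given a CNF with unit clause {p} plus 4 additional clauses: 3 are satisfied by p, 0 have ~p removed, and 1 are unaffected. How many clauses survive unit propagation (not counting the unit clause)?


Satisfied (removed): 3
Shortened (remain): 0
Unchanged (remain): 1
Remaining = 0 + 1 = 1

1


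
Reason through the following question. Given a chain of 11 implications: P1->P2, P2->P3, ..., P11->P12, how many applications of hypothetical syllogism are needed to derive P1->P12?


With 11 implications in a chain connecting 12 propositions:
P1->P2, P2->P3, ..., P11->P12
Steps needed = (number of implications) - 1 = 11 - 1 = 10

10


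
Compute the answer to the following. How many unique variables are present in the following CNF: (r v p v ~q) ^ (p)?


Identify each variable that appears in the formula.
Variables found: p, q, r
Count = 3

3


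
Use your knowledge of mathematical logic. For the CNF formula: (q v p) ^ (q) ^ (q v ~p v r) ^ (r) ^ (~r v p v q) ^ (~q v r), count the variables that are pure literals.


Check each variable for pure literal status:
p: mixed (not pure)
q: mixed (not pure)
r: mixed (not pure)
Pure literal count = 0

0


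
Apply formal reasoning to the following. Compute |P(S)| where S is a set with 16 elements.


The power set of a set with n elements has 2^n elements.
|P(S)| = 2^16 = 65536

65536


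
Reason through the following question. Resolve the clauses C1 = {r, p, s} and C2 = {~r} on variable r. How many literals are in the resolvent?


Remove r from C1 and ~r from C2.
C1 remainder: {p, s}
C2 remainder: {}
Union (resolvent): {p, s}
Resolvent has 2 literal(s).

2


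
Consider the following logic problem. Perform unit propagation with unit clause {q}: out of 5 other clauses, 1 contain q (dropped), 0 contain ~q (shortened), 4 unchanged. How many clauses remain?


Satisfied (removed): 1
Shortened (remain): 0
Unchanged (remain): 4
Remaining = 0 + 4 = 4

4


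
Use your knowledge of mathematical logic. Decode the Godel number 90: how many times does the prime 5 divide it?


Factorize 90 by dividing by 5 repeatedly.
Division steps: 5 divides 90 exactly 1 time(s).
Exponent of 5 = 1

1


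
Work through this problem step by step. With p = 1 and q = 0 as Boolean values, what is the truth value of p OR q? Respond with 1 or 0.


p = 1, q = 0
Operation: p OR q
Evaluate: 1 OR 0 = 1

1


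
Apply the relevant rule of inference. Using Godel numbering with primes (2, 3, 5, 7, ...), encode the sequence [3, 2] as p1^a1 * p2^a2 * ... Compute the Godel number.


Encode each element as an exponent of the corresponding prime:
  2^3 = 8
  3^2 = 9
Product = 8 * 9 = 72

72


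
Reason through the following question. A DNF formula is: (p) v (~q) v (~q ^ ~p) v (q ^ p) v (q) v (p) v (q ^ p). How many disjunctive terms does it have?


A DNF formula is a disjunction of terms (conjunctions).
Terms are separated by v.
Counting the disjuncts: 7 terms.

7


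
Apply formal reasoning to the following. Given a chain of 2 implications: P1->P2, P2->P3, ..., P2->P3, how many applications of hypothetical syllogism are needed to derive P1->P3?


With 2 implications in a chain connecting 3 propositions:
P1->P2, P2->P3, ..., P2->P3
Steps needed = (number of implications) - 1 = 2 - 1 = 1

1


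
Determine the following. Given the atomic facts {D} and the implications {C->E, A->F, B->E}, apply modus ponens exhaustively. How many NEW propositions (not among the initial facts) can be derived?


Initial facts: {D}
Apply modus ponens to closure:
  (no implication fires)
Final known: {D}
New propositions: {(none)}
Count = 0

0


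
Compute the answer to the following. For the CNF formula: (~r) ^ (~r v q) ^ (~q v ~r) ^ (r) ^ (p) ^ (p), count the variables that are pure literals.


Check each variable for pure literal status:
p: pure positive
q: mixed (not pure)
r: mixed (not pure)
Pure literal count = 1

1


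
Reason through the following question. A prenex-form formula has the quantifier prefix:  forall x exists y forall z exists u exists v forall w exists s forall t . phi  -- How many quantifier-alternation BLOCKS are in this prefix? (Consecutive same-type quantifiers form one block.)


Quantifier-type sequence: A E A E E A E A  (A=forall, E=exists)
Group into maximal same-type runs:
  Ax1 | Ex1 | Ax1 | Ex2 | Ax1 | Ex1 | Ax1
Number of blocks = 7

7


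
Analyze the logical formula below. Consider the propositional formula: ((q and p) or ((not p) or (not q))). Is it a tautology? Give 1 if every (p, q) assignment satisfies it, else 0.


Check all 4 assignments:
p=0, q=0: 1
p=0, q=1: 1
p=1, q=0: 1
p=1, q=1: 1
Satisfying count = 4/4.
Tautology iff count = 4: yes.

1


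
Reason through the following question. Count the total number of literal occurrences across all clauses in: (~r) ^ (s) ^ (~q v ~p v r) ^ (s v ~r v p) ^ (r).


Counting literals in each clause:
Clause 1: 1 literal(s)
Clause 2: 1 literal(s)
Clause 3: 3 literal(s)
Clause 4: 3 literal(s)
Clause 5: 1 literal(s)
Total = 9

9


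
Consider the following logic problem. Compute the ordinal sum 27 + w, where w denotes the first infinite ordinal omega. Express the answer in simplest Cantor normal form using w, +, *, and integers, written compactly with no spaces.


Compute 27 + w.
Ordinal + is associative but NOT commutative; for finite n>0, n + w = w but w + n stays w+n.
Any finite left addend is absorbed by w on the right: 27 + w = w.
Result = w

w


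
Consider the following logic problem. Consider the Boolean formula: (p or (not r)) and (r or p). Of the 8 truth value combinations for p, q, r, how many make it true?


Evaluate all 8 assignments for p, q, r:
p=0, q=0, r=0: 0
p=0, q=0, r=1: 0
p=0, q=1, r=0: 0
p=0, q=1, r=1: 0
p=1, q=0, r=0: 1
p=1, q=0, r=1: 1
p=1, q=1, r=0: 1
p=1, q=1, r=1: 1
Satisfying count = 4

4


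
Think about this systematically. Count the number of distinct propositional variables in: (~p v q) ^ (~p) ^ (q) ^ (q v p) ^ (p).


Identify each variable that appears in the formula.
Variables found: p, q
Count = 2

2


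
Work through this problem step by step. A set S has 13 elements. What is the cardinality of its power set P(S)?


The power set of a set with n elements has 2^n elements.
|P(S)| = 2^13 = 8192

8192


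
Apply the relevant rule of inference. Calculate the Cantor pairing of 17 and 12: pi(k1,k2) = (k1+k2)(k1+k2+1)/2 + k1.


k1 + k2 = 29
(k1+k2)(k1+k2+1)/2 = 29 * 30 / 2 = 435
pi = 435 + 17 = 452

452


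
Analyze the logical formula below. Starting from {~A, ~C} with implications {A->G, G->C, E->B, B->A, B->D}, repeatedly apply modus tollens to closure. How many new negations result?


Initial negated facts: {~A, ~C}
Apply modus tollens to closure:
  ~C and G->C  =>  ~G
  ~A and B->A  =>  ~B
  ~B and E->B  =>  ~E
Final negated: {~A, ~B, ~C, ~E, ~G}
New negations: {~B, ~E, ~G}
Count = 3

3


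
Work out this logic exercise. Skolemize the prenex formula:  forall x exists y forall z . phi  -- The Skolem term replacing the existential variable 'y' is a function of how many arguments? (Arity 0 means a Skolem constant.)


Quantifier prefix: forall x exists y forall z
'y' is existentially quantified at position 2.
Universal variables preceding it: x
Skolem function arity = 1

1


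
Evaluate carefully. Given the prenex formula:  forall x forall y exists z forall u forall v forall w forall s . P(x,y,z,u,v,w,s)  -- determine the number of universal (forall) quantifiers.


Quantifier prefix: forall x forall y exists z forall u forall v forall w forall s
Mark each quantifier type:
  U U E U U U U
Universal count = 6, Existential count = 1
Asked for universal (forall) quantifiers: 6

6


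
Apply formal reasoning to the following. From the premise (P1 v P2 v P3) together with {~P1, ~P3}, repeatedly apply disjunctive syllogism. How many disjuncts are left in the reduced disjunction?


Original disjuncts (3): P1, P2, P3
Negated (eliminate): ~P1, ~P3
Remaining disjuncts: P2
Count = 3 - 2 = 1

1


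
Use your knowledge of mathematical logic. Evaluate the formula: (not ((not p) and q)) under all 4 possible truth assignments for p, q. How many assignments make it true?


Check all 4 assignments:
p=0, q=0: 1
p=0, q=1: 0
p=1, q=0: 1
p=1, q=1: 1
Count of True = 3

3


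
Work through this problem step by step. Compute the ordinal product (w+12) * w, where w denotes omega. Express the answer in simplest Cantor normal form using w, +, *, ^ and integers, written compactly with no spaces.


Compute (w+12) * w.
Ordinal * is associative and left-distributive over +, but NOT commutative; for finite n>1, n*w = w but w*n stays w*n.
(w+12) * w = sup{(w+12)*k : k<w} = sup{w*k+12} = w^2 (the +12 tail is absorbed in the limit).
Result = w^2

w^2


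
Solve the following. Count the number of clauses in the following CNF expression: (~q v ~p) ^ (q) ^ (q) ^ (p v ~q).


A CNF formula is a conjunction of clauses.
Clauses are separated by ^.
Counting the conjuncts: 4 clauses.

4


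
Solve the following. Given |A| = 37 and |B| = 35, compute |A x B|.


The Cartesian product A x B contains all ordered pairs (a, b).
|A x B| = |A| * |B| = 37 * 35 = 1295

1295


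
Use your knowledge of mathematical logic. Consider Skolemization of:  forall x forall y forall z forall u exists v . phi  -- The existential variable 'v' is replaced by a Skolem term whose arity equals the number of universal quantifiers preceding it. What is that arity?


Quantifier prefix: forall x forall y forall z forall u exists v
'v' is existentially quantified at position 5.
Universal variables preceding it: x, y, z, u
Skolem function arity = 4

4


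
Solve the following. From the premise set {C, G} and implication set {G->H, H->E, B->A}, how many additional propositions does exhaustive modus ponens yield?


Initial facts: {C, G}
Apply modus ponens to closure:
  G and G->H  =>  H
  H and H->E  =>  E
Final known: {C, E, G, H}
New propositions: {E, H}
Count = 2

2


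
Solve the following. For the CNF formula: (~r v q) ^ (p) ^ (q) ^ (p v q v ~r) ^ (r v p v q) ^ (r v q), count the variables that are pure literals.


Check each variable for pure literal status:
p: pure positive
q: pure positive
r: mixed (not pure)
Pure literal count = 2

2


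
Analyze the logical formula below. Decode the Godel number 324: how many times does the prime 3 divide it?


Factorize 324 by dividing by 3 repeatedly.
Division steps: 3 divides 324 exactly 4 time(s).
Exponent of 3 = 4

4


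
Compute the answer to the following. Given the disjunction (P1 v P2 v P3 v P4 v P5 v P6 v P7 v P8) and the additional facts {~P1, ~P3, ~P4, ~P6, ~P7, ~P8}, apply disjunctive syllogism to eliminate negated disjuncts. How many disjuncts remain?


Original disjuncts (8): P1, P2, P3, P4, P5, P6, P7, P8
Negated (eliminate): ~P1, ~P3, ~P4, ~P6, ~P7, ~P8
Remaining disjuncts: P2, P5
Count = 8 - 6 = 2

2


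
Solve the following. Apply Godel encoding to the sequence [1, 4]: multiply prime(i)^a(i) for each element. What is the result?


Encode each element as an exponent of the corresponding prime:
  2^1 = 2
  3^4 = 81
Product = 2 * 81 = 162

162


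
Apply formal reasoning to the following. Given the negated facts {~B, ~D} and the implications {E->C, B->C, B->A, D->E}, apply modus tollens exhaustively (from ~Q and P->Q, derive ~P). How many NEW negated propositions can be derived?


Initial negated facts: {~B, ~D}
Apply modus tollens to closure:
  (no implication fires)
Final negated: {~B, ~D}
New negations: {(none)}
Count = 0

0


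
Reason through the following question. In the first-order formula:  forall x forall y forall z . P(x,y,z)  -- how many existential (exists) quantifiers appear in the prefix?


Quantifier prefix: forall x forall y forall z
Mark each quantifier type:
  U U U
Universal count = 3, Existential count = 0
Asked for existential (exists) quantifiers: 0

0


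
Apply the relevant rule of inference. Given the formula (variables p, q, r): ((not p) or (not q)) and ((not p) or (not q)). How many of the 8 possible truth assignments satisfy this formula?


Evaluate all 8 assignments for p, q, r:
p=0, q=0, r=0: 1
p=0, q=0, r=1: 1
p=0, q=1, r=0: 1
p=0, q=1, r=1: 1
p=1, q=0, r=0: 1
p=1, q=0, r=1: 1
p=1, q=1, r=0: 0
p=1, q=1, r=1: 0
Satisfying count = 6

6


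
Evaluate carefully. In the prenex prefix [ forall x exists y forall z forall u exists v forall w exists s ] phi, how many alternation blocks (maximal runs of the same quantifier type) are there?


Quantifier-type sequence: A E A A E A E  (A=forall, E=exists)
Group into maximal same-type runs:
  Ax1 | Ex1 | Ax2 | Ex1 | Ax1 | Ex1
Number of blocks = 6

6


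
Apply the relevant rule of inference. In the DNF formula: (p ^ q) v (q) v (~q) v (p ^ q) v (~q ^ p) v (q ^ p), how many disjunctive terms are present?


A DNF formula is a disjunction of terms (conjunctions).
Terms are separated by v.
Counting the disjuncts: 6 terms.

6


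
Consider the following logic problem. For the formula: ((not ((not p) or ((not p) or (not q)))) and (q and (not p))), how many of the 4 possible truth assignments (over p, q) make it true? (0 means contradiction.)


Check all 4 assignments:
p=0, q=0: 0
p=0, q=1: 0
p=1, q=0: 0
p=1, q=1: 0
Count of True = 0

0


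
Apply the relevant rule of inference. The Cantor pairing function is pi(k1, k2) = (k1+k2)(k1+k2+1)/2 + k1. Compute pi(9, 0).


k1 + k2 = 9
(k1+k2)(k1+k2+1)/2 = 9 * 10 / 2 = 45
pi = 45 + 9 = 54

54


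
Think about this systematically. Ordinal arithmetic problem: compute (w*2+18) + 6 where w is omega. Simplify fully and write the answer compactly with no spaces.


Compute (w*2+18) + 6.
Ordinal + is associative but NOT commutative; for finite n>0, n + w = w but w + n stays w+n.
By associativity: (w*2+18) + 6 = w*2 + (18+6) = w*2+24.
Result = w*2+24

w*2+24


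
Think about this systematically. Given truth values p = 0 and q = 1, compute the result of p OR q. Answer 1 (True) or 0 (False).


p = 0, q = 1
Operation: p OR q
Evaluate: 0 OR 1 = 1

1


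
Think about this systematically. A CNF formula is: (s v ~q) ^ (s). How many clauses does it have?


A CNF formula is a conjunction of clauses.
Clauses are separated by ^.
Counting the conjuncts: 2 clauses.

2


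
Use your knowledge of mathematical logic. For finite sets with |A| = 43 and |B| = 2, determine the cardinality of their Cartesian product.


The Cartesian product A x B contains all ordered pairs (a, b).
|A x B| = |A| * |B| = 43 * 2 = 86

86


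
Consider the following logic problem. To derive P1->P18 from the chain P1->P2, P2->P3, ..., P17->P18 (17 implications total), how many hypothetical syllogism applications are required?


With 17 implications in a chain connecting 18 propositions:
P1->P2, P2->P3, ..., P17->P18
Steps needed = (number of implications) - 1 = 17 - 1 = 16

16


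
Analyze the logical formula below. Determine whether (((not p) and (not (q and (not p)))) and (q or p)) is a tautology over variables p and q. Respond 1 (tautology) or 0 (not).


Check all 4 assignments:
p=0, q=0: 0
p=0, q=1: 0
p=1, q=0: 0
p=1, q=1: 0
Satisfying count = 0/4.
Tautology iff count = 4: no.

0


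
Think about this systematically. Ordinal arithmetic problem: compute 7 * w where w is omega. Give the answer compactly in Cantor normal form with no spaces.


Compute 7 * w.
Ordinal * is associative and left-distributive over +, but NOT commutative; for finite n>1, n*w = w but w*n stays w*n.
For finite n>0, n * w = sup{n*k : k<w} = w. So 7 * w = w.
Result = w

w


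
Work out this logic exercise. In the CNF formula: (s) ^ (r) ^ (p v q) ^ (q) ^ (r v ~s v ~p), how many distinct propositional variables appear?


Identify each variable that appears in the formula.
Variables found: p, q, r, s
Count = 4

4


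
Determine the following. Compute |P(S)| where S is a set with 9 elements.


The power set of a set with n elements has 2^n elements.
|P(S)| = 2^9 = 512

512


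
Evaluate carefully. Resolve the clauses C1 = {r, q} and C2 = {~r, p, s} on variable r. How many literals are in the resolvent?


Remove r from C1 and ~r from C2.
C1 remainder: {q}
C2 remainder: {p, s}
Union (resolvent): {p, q, s}
Resolvent has 3 literal(s).

3


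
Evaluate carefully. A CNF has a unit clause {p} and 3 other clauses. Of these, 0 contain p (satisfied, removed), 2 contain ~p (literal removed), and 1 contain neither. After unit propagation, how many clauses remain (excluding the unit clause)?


Satisfied (removed): 0
Shortened (remain): 2
Unchanged (remain): 1
Remaining = 2 + 1 = 3

3


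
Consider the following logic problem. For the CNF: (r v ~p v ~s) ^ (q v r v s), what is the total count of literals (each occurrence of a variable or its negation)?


Counting literals in each clause:
Clause 1: 3 literal(s)
Clause 2: 3 literal(s)
Total = 6

6


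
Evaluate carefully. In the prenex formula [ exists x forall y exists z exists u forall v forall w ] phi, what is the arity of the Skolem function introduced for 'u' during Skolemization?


Quantifier prefix: exists x forall y exists z exists u forall v forall w
'u' is existentially quantified at position 4.
Universal variables preceding it: y
Skolem function arity = 1

1


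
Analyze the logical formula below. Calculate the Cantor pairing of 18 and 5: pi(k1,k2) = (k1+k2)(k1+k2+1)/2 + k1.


k1 + k2 = 23
(k1+k2)(k1+k2+1)/2 = 23 * 24 / 2 = 276
pi = 276 + 18 = 294

294


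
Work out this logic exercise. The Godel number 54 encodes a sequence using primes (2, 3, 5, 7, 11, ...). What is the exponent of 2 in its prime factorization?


Factorize 54 by dividing by 2 repeatedly.
Division steps: 2 divides 54 exactly 1 time(s).
Exponent of 2 = 1

1


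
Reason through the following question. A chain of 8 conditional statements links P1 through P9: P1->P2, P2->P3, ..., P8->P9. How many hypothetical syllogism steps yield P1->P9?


With 8 implications in a chain connecting 9 propositions:
P1->P2, P2->P3, ..., P8->P9
Steps needed = (number of implications) - 1 = 8 - 1 = 7

7


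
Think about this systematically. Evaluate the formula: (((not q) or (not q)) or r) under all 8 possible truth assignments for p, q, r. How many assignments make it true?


Check all 8 assignments:
p=0, q=0, r=0: 1
p=0, q=0, r=1: 1
p=0, q=1, r=0: 0
p=0, q=1, r=1: 1
p=1, q=0, r=0: 1
p=1, q=0, r=1: 1
p=1, q=1, r=0: 0
p=1, q=1, r=1: 1
Count of True = 6

6


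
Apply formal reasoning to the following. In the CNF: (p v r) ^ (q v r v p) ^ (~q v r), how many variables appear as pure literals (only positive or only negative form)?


Check each variable for pure literal status:
p: pure positive
q: mixed (not pure)
r: pure positive
Pure literal count = 2

2


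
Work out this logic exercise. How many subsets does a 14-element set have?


The power set of a set with n elements has 2^n elements.
|P(S)| = 2^14 = 16384

16384


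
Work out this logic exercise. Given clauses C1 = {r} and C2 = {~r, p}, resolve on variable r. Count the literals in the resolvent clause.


Remove r from C1 and ~r from C2.
C1 remainder: {}
C2 remainder: {p}
Union (resolvent): {p}
Resolvent has 1 literal(s).

1


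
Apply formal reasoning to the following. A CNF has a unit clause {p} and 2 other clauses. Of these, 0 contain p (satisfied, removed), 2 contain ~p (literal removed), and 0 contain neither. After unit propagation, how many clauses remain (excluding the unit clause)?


Satisfied (removed): 0
Shortened (remain): 2
Unchanged (remain): 0
Remaining = 2 + 0 = 2

2


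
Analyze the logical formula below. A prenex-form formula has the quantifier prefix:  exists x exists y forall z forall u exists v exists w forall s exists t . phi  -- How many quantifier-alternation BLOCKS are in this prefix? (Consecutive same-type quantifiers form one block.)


Quantifier-type sequence: E E A A E E A E  (A=forall, E=exists)
Group into maximal same-type runs:
  Ex2 | Ax2 | Ex2 | Ax1 | Ex1
Number of blocks = 5

5


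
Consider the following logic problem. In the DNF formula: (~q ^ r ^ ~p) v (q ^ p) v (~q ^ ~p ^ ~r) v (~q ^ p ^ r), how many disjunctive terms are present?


A DNF formula is a disjunction of terms (conjunctions).
Terms are separated by v.
Counting the disjuncts: 4 terms.

4


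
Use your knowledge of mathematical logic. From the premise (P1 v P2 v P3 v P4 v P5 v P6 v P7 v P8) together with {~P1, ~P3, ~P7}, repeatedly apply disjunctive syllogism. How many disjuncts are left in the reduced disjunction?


Original disjuncts (8): P1, P2, P3, P4, P5, P6, P7, P8
Negated (eliminate): ~P1, ~P3, ~P7
Remaining disjuncts: P2, P4, P5, P6, P8
Count = 8 - 3 = 5

5


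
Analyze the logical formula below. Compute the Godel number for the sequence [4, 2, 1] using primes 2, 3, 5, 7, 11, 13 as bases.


Encode each element as an exponent of the corresponding prime:
  2^4 = 16
  3^2 = 9
  5^1 = 5
Product = 16 * 9 * 5 = 720

720


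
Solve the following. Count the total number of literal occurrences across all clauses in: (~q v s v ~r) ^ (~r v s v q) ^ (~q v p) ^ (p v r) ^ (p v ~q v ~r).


Counting literals in each clause:
Clause 1: 3 literal(s)
Clause 2: 3 literal(s)
Clause 3: 2 literal(s)
Clause 4: 2 literal(s)
Clause 5: 3 literal(s)
Total = 13

13


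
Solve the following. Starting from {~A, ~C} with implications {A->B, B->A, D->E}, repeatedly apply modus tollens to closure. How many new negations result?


Initial negated facts: {~A, ~C}
Apply modus tollens to closure:
  ~A and B->A  =>  ~B
Final negated: {~A, ~B, ~C}
New negations: {~B}
Count = 1

1


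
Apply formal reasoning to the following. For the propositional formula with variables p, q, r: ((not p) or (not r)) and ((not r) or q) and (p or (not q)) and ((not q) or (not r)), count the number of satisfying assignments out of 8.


Evaluate all 8 assignments for p, q, r:
p=0, q=0, r=0: 1
p=0, q=0, r=1: 0
p=0, q=1, r=0: 0
p=0, q=1, r=1: 0
p=1, q=0, r=0: 1
p=1, q=0, r=1: 0
p=1, q=1, r=0: 1
p=1, q=1, r=1: 0
Satisfying count = 3

3


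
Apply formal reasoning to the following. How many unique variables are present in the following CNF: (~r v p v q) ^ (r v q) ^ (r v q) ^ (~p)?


Identify each variable that appears in the formula.
Variables found: p, q, r
Count = 3

3


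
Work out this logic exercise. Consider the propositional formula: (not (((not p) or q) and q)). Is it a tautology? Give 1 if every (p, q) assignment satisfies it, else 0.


Check all 4 assignments:
p=0, q=0: 1
p=0, q=1: 0
p=1, q=0: 1
p=1, q=1: 0
Satisfying count = 2/4.
Tautology iff count = 4: no.

0


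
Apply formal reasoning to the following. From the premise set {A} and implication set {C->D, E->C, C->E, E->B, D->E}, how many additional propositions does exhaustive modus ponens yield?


Initial facts: {A}
Apply modus ponens to closure:
  (no implication fires)
Final known: {A}
New propositions: {(none)}
Count = 0

0


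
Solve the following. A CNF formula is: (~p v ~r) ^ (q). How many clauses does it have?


A CNF formula is a conjunction of clauses.
Clauses are separated by ^.
Counting the conjuncts: 2 clauses.

2


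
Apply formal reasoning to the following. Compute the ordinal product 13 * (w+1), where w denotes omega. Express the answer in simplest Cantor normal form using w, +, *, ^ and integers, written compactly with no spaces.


Compute 13 * (w+1).
Ordinal * is associative and left-distributive over +, but NOT commutative; for finite n>1, n*w = w but w*n stays w*n.
By left-distributivity: 13 * (w+1) = 13*w + 13*1 = w + 13 = w+13.
Result = w+13

w+13


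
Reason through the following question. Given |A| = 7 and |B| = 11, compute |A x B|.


The Cartesian product A x B contains all ordered pairs (a, b).
|A x B| = |A| * |B| = 7 * 11 = 77

77


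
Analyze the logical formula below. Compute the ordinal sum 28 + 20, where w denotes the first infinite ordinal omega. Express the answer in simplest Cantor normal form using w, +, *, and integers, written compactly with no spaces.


Compute 28 + 20.
Ordinal + is associative but NOT commutative; for finite n>0, n + w = w but w + n stays w+n.
Both operands finite; ordinal + agrees with natural +: 28 + 20 = 48.
Result = 48

48


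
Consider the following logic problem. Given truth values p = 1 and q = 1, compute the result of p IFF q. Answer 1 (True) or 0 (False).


p = 1, q = 1
Operation: p IFF q
Evaluate: 1 IFF 1 = 1

1


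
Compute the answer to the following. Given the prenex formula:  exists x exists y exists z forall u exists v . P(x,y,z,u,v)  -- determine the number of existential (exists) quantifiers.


Quantifier prefix: exists x exists y exists z forall u exists v
Mark each quantifier type:
  E E E U E
Universal count = 1, Existential count = 4
Asked for existential (exists) quantifiers: 4

4


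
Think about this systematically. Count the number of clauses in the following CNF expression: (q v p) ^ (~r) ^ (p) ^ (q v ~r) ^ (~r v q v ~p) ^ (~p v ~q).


A CNF formula is a conjunction of clauses.
Clauses are separated by ^.
Counting the conjuncts: 6 clauses.

6


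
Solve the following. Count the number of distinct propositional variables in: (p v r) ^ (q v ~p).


Identify each variable that appears in the formula.
Variables found: p, q, r
Count = 3

3


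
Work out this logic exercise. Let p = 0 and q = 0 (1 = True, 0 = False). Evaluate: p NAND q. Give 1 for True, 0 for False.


p = 0, q = 0
Operation: p NAND q
Evaluate: 0 NAND 0 = 1

1


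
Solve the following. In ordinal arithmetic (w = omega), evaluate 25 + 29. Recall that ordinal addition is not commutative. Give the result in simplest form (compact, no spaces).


Compute 25 + 29.
Ordinal + is associative but NOT commutative; for finite n>0, n + w = w but w + n stays w+n.
Both operands finite; ordinal + agrees with natural +: 25 + 29 = 54.
Result = 54

54


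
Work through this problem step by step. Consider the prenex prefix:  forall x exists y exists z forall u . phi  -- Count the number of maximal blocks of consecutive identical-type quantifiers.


Quantifier-type sequence: A E E A  (A=forall, E=exists)
Group into maximal same-type runs:
  Ax1 | Ex2 | Ax1
Number of blocks = 3

3


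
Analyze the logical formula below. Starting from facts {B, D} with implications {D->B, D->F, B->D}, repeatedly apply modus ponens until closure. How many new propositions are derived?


Initial facts: {B, D}
Apply modus ponens to closure:
  D and D->F  =>  F
Final known: {B, D, F}
New propositions: {F}
Count = 1

1


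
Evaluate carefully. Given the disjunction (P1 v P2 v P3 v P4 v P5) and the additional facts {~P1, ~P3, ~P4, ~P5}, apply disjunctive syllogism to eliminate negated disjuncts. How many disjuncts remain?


Original disjuncts (5): P1, P2, P3, P4, P5
Negated (eliminate): ~P1, ~P3, ~P4, ~P5
Remaining disjuncts: P2
Count = 5 - 4 = 1

1


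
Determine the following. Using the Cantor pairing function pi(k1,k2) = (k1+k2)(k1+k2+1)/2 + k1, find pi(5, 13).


k1 + k2 = 18
(k1+k2)(k1+k2+1)/2 = 18 * 19 / 2 = 171
pi = 171 + 5 = 176

176


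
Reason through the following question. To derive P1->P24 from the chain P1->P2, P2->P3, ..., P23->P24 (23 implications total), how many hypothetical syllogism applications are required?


With 23 implications in a chain connecting 24 propositions:
P1->P2, P2->P3, ..., P23->P24
Steps needed = (number of implications) - 1 = 23 - 1 = 22

22


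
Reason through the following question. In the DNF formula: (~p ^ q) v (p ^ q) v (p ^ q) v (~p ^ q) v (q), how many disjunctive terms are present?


A DNF formula is a disjunction of terms (conjunctions).
Terms are separated by v.
Counting the disjuncts: 5 terms.

5


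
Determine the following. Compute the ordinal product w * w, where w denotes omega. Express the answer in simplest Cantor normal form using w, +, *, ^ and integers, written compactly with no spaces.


Compute w * w.
Ordinal * is associative and left-distributive over +, but NOT commutative; for finite n>1, n*w = w but w*n stays w*n.
w * w = w^2 by definition.
Result = w^2

w^2


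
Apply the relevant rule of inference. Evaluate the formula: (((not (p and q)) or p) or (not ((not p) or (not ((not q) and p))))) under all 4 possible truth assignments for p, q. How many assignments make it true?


Check all 4 assignments:
p=0, q=0: 1
p=0, q=1: 1
p=1, q=0: 1
p=1, q=1: 1
Count of True = 4

4


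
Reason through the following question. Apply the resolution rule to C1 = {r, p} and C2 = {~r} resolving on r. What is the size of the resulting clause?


Remove r from C1 and ~r from C2.
C1 remainder: {p}
C2 remainder: {}
Union (resolvent): {p}
Resolvent has 1 literal(s).

1


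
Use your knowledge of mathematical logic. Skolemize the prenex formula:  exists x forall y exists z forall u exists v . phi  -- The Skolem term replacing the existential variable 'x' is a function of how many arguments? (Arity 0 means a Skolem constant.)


Quantifier prefix: exists x forall y exists z forall u exists v
'x' is existentially quantified at position 1.
No universal quantifiers precede it.
Skolem function arity = 0 (a Skolem constant)

0


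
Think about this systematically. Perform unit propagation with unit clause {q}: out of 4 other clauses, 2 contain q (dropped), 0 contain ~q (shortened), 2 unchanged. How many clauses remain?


Satisfied (removed): 2
Shortened (remain): 0
Unchanged (remain): 2
Remaining = 0 + 2 = 2

2


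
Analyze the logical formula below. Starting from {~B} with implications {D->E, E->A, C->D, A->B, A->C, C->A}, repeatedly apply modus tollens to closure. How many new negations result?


Initial negated facts: {~B}
Apply modus tollens to closure:
  ~B and A->B  =>  ~A
  ~A and C->A  =>  ~C
  ~A and E->A  =>  ~E
  ~E and D->E  =>  ~D
Final negated: {~A, ~B, ~C, ~D, ~E}
New negations: {~A, ~C, ~D, ~E}
Count = 4

4


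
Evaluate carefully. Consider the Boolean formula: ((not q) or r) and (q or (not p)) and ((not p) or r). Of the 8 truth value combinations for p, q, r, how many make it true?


Evaluate all 8 assignments for p, q, r:
p=0, q=0, r=0: 1
p=0, q=0, r=1: 1
p=0, q=1, r=0: 0
p=0, q=1, r=1: 1
p=1, q=0, r=0: 0
p=1, q=0, r=1: 0
p=1, q=1, r=0: 0
p=1, q=1, r=1: 1
Satisfying count = 4

4


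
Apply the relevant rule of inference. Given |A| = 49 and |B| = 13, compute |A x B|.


The Cartesian product A x B contains all ordered pairs (a, b).
|A x B| = |A| * |B| = 49 * 13 = 637

637


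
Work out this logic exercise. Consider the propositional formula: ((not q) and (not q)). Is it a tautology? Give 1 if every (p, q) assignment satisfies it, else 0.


Check all 4 assignments:
p=0, q=0: 1
p=0, q=1: 0
p=1, q=0: 1
p=1, q=1: 0
Satisfying count = 2/4.
Tautology iff count = 4: no.

0


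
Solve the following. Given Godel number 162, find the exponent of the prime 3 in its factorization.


Factorize 162 by dividing by 3 repeatedly.
Division steps: 3 divides 162 exactly 4 time(s).
Exponent of 3 = 4

4


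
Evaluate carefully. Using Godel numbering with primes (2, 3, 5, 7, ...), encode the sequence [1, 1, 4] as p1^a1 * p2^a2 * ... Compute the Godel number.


Encode each element as an exponent of the corresponding prime:
  2^1 = 2
  3^1 = 3
  5^4 = 625
Product = 2 * 3 * 625 = 3750

3750


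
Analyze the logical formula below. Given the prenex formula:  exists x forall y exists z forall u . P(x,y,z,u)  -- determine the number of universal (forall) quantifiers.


Quantifier prefix: exists x forall y exists z forall u
Mark each quantifier type:
  E U E U
Universal count = 2, Existential count = 2
Asked for universal (forall) quantifiers: 2

2


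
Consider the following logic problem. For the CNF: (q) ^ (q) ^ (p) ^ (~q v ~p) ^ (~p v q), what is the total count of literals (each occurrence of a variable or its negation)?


Counting literals in each clause:
Clause 1: 1 literal(s)
Clause 2: 1 literal(s)
Clause 3: 1 literal(s)
Clause 4: 2 literal(s)
Clause 5: 2 literal(s)
Total = 7

7


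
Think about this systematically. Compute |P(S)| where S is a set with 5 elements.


The power set of a set with n elements has 2^n elements.
|P(S)| = 2^5 = 32

32


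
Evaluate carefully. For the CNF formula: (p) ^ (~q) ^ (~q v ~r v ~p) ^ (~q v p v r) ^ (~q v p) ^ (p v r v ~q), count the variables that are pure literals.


Check each variable for pure literal status:
p: mixed (not pure)
q: pure negative
r: mixed (not pure)
Pure literal count = 1

1


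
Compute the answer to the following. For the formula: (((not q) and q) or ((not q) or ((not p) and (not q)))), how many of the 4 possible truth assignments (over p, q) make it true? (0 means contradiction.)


Check all 4 assignments:
p=0, q=0: 1
p=0, q=1: 0
p=1, q=0: 1
p=1, q=1: 0
Count of True = 2

2


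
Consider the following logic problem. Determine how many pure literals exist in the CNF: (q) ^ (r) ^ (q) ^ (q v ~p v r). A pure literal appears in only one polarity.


Check each variable for pure literal status:
p: pure negative
q: pure positive
r: pure positive
Pure literal count = 3

3


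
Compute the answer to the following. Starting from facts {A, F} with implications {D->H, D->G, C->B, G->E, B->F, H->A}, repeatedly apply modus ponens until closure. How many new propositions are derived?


Initial facts: {A, F}
Apply modus ponens to closure:
  (no implication fires)
Final known: {A, F}
New propositions: {(none)}
Count = 0

0


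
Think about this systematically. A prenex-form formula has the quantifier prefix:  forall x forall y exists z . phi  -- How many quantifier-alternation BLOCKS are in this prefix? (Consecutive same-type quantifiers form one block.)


Quantifier-type sequence: A A E  (A=forall, E=exists)
Group into maximal same-type runs:
  Ax2 | Ex1
Number of blocks = 2

2


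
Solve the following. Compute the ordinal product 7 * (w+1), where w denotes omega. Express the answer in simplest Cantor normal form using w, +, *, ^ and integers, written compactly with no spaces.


Compute 7 * (w+1).
Ordinal * is associative and left-distributive over +, but NOT commutative; for finite n>1, n*w = w but w*n stays w*n.
By left-distributivity: 7 * (w+1) = 7*w + 7*1 = w + 7 = w+7.
Result = w+7

w+7


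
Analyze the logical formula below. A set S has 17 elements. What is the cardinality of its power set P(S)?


The power set of a set with n elements has 2^n elements.
|P(S)| = 2^17 = 131072

131072


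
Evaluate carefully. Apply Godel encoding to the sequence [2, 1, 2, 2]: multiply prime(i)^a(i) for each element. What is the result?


Encode each element as an exponent of the corresponding prime:
  2^2 = 4
  3^1 = 3
  5^2 = 25
  7^2 = 49
Product = 4 * 3 * 25 * 49 = 14700

14700


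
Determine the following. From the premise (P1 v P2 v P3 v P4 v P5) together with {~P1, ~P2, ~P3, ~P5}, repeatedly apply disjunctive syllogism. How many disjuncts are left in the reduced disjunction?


Original disjuncts (5): P1, P2, P3, P4, P5
Negated (eliminate): ~P1, ~P2, ~P3, ~P5
Remaining disjuncts: P4
Count = 5 - 4 = 1

1


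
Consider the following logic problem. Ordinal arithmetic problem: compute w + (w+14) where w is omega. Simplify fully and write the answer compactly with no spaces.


Compute w + (w+14).
Ordinal + is associative but NOT commutative; for finite n>0, n + w = w but w + n stays w+n.
w + (w+14) = (w+w) + 14 = w*2+14.
Result = w*2+14

w*2+14


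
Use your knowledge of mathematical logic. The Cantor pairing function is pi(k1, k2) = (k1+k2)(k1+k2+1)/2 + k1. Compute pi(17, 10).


k1 + k2 = 27
(k1+k2)(k1+k2+1)/2 = 27 * 28 / 2 = 378
pi = 378 + 17 = 395

395


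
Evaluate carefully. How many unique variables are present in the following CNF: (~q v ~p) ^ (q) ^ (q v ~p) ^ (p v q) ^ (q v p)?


Identify each variable that appears in the formula.
Variables found: p, q
Count = 2

2


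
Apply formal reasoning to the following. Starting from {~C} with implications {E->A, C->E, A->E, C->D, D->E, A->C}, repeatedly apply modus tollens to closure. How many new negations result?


Initial negated facts: {~C}
Apply modus tollens to closure:
  ~C and A->C  =>  ~A
  ~A and E->A  =>  ~E
  ~E and D->E  =>  ~D
Final negated: {~A, ~C, ~D, ~E}
New negations: {~A, ~D, ~E}
Count = 3

3


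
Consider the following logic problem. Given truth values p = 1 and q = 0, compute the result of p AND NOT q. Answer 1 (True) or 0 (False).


p = 1, q = 0
Operation: p AND NOT q
Evaluate: 1 AND NOT 0 = 1

1


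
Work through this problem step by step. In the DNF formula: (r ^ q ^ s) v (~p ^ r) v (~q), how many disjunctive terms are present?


A DNF formula is a disjunction of terms (conjunctions).
Terms are separated by v.
Counting the disjuncts: 3 terms.

3


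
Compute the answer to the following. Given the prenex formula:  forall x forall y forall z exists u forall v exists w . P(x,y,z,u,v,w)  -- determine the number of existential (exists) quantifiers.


Quantifier prefix: forall x forall y forall z exists u forall v exists w
Mark each quantifier type:
  U U U E U E
Universal count = 4, Existential count = 2
Asked for existential (exists) quantifiers: 2

2


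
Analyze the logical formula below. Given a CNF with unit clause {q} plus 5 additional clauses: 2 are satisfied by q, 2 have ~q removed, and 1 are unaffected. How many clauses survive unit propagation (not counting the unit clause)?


Satisfied (removed): 2
Shortened (remain): 2
Unchanged (remain): 1
Remaining = 2 + 1 = 3

3
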